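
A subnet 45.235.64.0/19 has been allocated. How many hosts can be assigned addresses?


Host bits = 32 - 19 = 13
Total addresses = 2^13 = 8192
Usable = total - 2 (network and broadcast)
Usable hosts: 8190


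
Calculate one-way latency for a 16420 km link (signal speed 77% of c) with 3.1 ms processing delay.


Speed = 0.77 * 3e5 km/s = 231000 km/s
Propagation delay = 16420 / 231000 = 0.0711 s = 71.0823 ms
Processing delay = 3.1 ms
Total one-way latency = 74.1823 ms


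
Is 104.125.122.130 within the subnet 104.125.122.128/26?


Subnet network: 104.125.122.128
Test IP AND mask: 104.125.122.128
Yes, 104.125.122.130 is in 104.125.122.128/26


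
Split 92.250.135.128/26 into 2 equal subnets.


New prefix = 26 + 1 = 27
Each subnet has 32 addresses
  92.250.135.128/27
  92.250.135.160/27
Subnets: 92.250.135.128/27, 92.250.135.160/27


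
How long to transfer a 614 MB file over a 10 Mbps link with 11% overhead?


Effective throughput = 10 * (1 - 11/100) = 8.9 Mbps
File size in Mb = 614 * 8 = 4912 Mb
Time = 4912 / 8.9
Time = 551.9101 seconds


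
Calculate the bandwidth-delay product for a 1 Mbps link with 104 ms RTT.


BDP = bandwidth * RTT
= 1 Mbps * 104 ms
= 1 * 1e6 * 104 / 1000 bits
= 104000 bits
= 13000 bytes
= 12.6953 KB
BDP = 104000 bits (13000 bytes)


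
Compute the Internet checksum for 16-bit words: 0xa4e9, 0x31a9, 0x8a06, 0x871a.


Sum all words (with carry folding):
+ 0xa4e9 = 0xa4e9
+ 0x31a9 = 0xd692
+ 0x8a06 = 0x6099
+ 0x871a = 0xe7b3
One's complement: ~0xe7b3
Checksum = 0x184c


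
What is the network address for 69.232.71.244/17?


IP:   01000101.11101000.01000111.11110100
Mask: 11111111.11111111.10000000.00000000
AND operation:
Net:  01000101.11101000.00000000.00000000
Network: 69.232.0.0/17


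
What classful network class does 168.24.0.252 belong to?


First octet: 168
Binary: 10101000
10xxxxxx -> Class B (128-191)
Class B, default mask 255.255.0.0 (/16)


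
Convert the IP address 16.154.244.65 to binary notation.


16 = 00010000
154 = 10011010
244 = 11110100
65 = 01000001
Binary: 00010000.10011010.11110100.01000001


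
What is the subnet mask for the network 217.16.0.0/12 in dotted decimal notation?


/12 means 12 network bits, 20 host bits
Binary: 11111111111100000000000000000000
Mask: 255.240.0.0


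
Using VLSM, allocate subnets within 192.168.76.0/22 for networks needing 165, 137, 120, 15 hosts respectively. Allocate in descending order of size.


165 hosts -> /24 (254 usable): 192.168.76.0/24
137 hosts -> /24 (254 usable): 192.168.77.0/24
120 hosts -> /25 (126 usable): 192.168.78.0/25
15 hosts -> /27 (30 usable): 192.168.78.128/27
Allocation: 192.168.76.0/24 (165 hosts, 254 usable); 192.168.77.0/24 (137 hosts, 254 usable); 192.168.78.0/25 (120 hosts, 126 usable); 192.168.78.128/27 (15 hosts, 30 usable)


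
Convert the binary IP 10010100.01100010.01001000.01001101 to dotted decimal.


10010100 = 148
01100010 = 98
01001000 = 72
01001101 = 77
IP: 148.98.72.77


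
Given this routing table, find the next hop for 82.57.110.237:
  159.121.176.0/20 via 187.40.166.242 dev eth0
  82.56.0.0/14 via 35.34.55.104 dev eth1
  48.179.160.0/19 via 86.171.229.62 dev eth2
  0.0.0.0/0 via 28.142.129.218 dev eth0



Longest prefix match for 82.57.110.237:
  /20 159.121.176.0: no
  /14 82.56.0.0: MATCH
  /19 48.179.160.0: no
  /0 0.0.0.0: MATCH
Selected: next-hop 35.34.55.104 via eth1 (matched /14)


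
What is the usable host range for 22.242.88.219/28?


Network: 22.242.88.208
Broadcast: 22.242.88.223
First usable = network + 1
Last usable = broadcast - 1
Range: 22.242.88.209 to 22.242.88.222


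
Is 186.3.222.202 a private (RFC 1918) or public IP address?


RFC 1918 private ranges:
  10.0.0.0/8 (10.0.0.0 - 10.255.255.255)
  172.16.0.0/12 (172.16.0.0 - 172.31.255.255)
  192.168.0.0/16 (192.168.0.0 - 192.168.255.255)
Public (not in any RFC 1918 range)


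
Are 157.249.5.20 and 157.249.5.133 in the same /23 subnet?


Mask: 255.255.254.0
157.249.5.20 AND mask = 157.249.4.0
157.249.5.133 AND mask = 157.249.4.0
Yes, same subnet (157.249.4.0)


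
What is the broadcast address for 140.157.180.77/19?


Network: 140.157.160.0/19
Host bits = 13
Set all host bits to 1:
Broadcast: 140.157.191.255


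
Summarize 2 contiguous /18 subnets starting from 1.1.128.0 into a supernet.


Original prefix: /18
Number of subnets: 2 = 2^1
New prefix = 18 - 1 = 17
Supernet: 1.1.128.0/17


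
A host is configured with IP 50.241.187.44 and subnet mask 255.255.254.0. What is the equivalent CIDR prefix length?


Binary: 11111111.11111111.11111110.00000000
Count leading 1s
Prefix: /23


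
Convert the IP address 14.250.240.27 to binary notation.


14 = 00001110
250 = 11111010
240 = 11110000
27 = 00011011
Binary: 00001110.11111010.11110000.00011011


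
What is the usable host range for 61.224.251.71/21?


Network: 61.224.248.0
Broadcast: 61.224.255.255
First usable = network + 1
Last usable = broadcast - 1
Range: 61.224.248.1 to 61.224.255.254


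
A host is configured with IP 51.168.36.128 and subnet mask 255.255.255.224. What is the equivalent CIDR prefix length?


Binary: 11111111.11111111.11111111.11100000
Count leading 1s
Prefix: /27


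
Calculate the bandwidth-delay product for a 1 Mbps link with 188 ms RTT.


BDP = bandwidth * RTT
= 1 Mbps * 188 ms
= 1 * 1e6 * 188 / 1000 bits
= 188000 bits
= 23500 bytes
= 22.9492 KB
BDP = 188000 bits (23500 bytes)


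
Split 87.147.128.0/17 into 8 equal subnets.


New prefix = 17 + 3 = 20
Each subnet has 4096 addresses
  87.147.128.0/20
  87.147.144.0/20
  87.147.160.0/20
  87.147.176.0/20
  87.147.192.0/20
  87.147.208.0/20
  87.147.224.0/20
  87.147.240.0/20
Subnets: 87.147.128.0/20, 87.147.144.0/20, 87.147.160.0/20, 87.147.176.0/20, 87.147.192.0/20, 87.147.208.0/20, 87.147.224.0/20, 87.147.240.0/20


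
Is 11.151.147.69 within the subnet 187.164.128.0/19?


Subnet network: 187.164.128.0
Test IP AND mask: 11.151.128.0
No, 11.151.147.69 is not in 187.164.128.0/19


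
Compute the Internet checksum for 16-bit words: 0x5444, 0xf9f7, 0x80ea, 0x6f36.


Sum all words (with carry folding):
+ 0x5444 = 0x5444
+ 0xf9f7 = 0x4e3c
+ 0x80ea = 0xcf26
+ 0x6f36 = 0x3e5d
One's complement: ~0x3e5d
Checksum = 0xc1a2


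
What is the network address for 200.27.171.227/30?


IP:   11001000.00011011.10101011.11100011
Mask: 11111111.11111111.11111111.11111100
AND operation:
Net:  11001000.00011011.10101011.11100000
Network: 200.27.171.224/30


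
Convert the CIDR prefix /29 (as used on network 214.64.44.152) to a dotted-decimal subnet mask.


/29 means 29 network bits, 3 host bits
Binary: 11111111111111111111111111111000
Mask: 255.255.255.248


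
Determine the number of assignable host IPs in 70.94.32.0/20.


Host bits = 32 - 20 = 12
Total addresses = 2^12 = 4096
Usable = total - 2 (network and broadcast)
Usable hosts: 4094


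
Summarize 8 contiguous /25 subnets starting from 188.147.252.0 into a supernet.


Original prefix: /25
Number of subnets: 8 = 2^3
New prefix = 25 - 3 = 22
Supernet: 188.147.252.0/22


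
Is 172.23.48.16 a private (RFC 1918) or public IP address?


RFC 1918 private ranges:
  10.0.0.0/8 (10.0.0.0 - 10.255.255.255)
  172.16.0.0/12 (172.16.0.0 - 172.31.255.255)
  192.168.0.0/16 (192.168.0.0 - 192.168.255.255)
Private (in 172.16.0.0/12)


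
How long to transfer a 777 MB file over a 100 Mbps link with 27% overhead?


Effective throughput = 100 * (1 - 27/100) = 73 Mbps
File size in Mb = 777 * 8 = 6216 Mb
Time = 6216 / 73
Time = 85.1507 seconds


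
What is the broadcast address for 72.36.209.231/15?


Network: 72.36.0.0/15
Host bits = 17
Set all host bits to 1:
Broadcast: 72.37.255.255


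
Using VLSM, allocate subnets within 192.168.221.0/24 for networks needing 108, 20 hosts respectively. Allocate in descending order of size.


108 hosts -> /25 (126 usable): 192.168.221.0/25
20 hosts -> /27 (30 usable): 192.168.221.128/27
Allocation: 192.168.221.0/25 (108 hosts, 126 usable); 192.168.221.128/27 (20 hosts, 30 usable)


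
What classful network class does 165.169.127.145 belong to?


First octet: 165
Binary: 10100101
10xxxxxx -> Class B (128-191)
Class B, default mask 255.255.0.0 (/16)


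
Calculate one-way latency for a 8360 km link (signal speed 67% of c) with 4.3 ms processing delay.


Speed = 0.67 * 3e5 km/s = 201000 km/s
Propagation delay = 8360 / 201000 = 0.0416 s = 41.592 ms
Processing delay = 4.3 ms
Total one-way latency = 45.892 ms


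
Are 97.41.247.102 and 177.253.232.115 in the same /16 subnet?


Mask: 255.255.0.0
97.41.247.102 AND mask = 97.41.0.0
177.253.232.115 AND mask = 177.253.0.0
No, different subnets (97.41.0.0 vs 177.253.0.0)


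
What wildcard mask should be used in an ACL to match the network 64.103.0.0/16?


Subnet mask: 255.255.0.0
Wildcard = 255.255.255.255 - subnet mask
255 - 255 = 0
255 - 255 = 0
255 - 0 = 255
255 - 0 = 255
Wildcard: 0.0.255.255


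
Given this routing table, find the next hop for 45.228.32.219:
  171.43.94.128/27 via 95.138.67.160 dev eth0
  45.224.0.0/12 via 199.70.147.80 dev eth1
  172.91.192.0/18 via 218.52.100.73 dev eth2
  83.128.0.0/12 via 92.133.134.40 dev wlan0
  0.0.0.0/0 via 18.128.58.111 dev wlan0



Longest prefix match for 45.228.32.219:
  /27 171.43.94.128: no
  /12 45.224.0.0: MATCH
  /18 172.91.192.0: no
  /12 83.128.0.0: no
  /0 0.0.0.0: MATCH
Selected: next-hop 199.70.147.80 via eth1 (matched /12)


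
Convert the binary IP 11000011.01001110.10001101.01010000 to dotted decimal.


11000011 = 195
01001110 = 78
10001101 = 141
01010000 = 80
IP: 195.78.141.80


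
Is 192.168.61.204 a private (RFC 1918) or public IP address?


RFC 1918 private ranges:
  10.0.0.0/8 (10.0.0.0 - 10.255.255.255)
  172.16.0.0/12 (172.16.0.0 - 172.31.255.255)
  192.168.0.0/16 (192.168.0.0 - 192.168.255.255)
Private (in 192.168.0.0/16)


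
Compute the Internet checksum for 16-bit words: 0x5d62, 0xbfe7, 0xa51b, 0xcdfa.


Sum all words (with carry folding):
+ 0x5d62 = 0x5d62
+ 0xbfe7 = 0x1d4a
+ 0xa51b = 0xc265
+ 0xcdfa = 0x9060
One's complement: ~0x9060
Checksum = 0x6f9f


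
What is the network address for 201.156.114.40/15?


IP:   11001001.10011100.01110010.00101000
Mask: 11111111.11111110.00000000.00000000
AND operation:
Net:  11001001.10011100.00000000.00000000
Network: 201.156.0.0/15


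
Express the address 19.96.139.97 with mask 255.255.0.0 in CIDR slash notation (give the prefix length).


Binary: 11111111.11111111.00000000.00000000
Count leading 1s
Prefix: /16


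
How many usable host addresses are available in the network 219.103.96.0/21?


Host bits = 32 - 21 = 11
Total addresses = 2^11 = 2048
Usable = total - 2 (network and broadcast)
Usable hosts: 2046


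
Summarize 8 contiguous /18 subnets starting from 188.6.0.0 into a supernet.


Original prefix: /18
Number of subnets: 8 = 2^3
New prefix = 18 - 3 = 15
Supernet: 188.6.0.0/15


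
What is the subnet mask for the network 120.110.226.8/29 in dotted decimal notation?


/29 means 29 network bits, 3 host bits
Binary: 11111111111111111111111111111000
Mask: 255.255.255.248


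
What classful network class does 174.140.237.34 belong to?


First octet: 174
Binary: 10101110
10xxxxxx -> Class B (128-191)
Class B, default mask 255.255.0.0 (/16)


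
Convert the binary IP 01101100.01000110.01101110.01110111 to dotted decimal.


01101100 = 108
01000110 = 70
01101110 = 110
01110111 = 119
IP: 108.70.110.119


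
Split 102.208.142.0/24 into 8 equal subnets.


New prefix = 24 + 3 = 27
Each subnet has 32 addresses
  102.208.142.0/27
  102.208.142.32/27
  102.208.142.64/27
  102.208.142.96/27
  102.208.142.128/27
  102.208.142.160/27
  102.208.142.192/27
  102.208.142.224/27
Subnets: 102.208.142.0/27, 102.208.142.32/27, 102.208.142.64/27, 102.208.142.96/27, 102.208.142.128/27, 102.208.142.160/27, 102.208.142.192/27, 102.208.142.224/27


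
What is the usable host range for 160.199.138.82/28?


Network: 160.199.138.80
Broadcast: 160.199.138.95
First usable = network + 1
Last usable = broadcast - 1
Range: 160.199.138.81 to 160.199.138.94


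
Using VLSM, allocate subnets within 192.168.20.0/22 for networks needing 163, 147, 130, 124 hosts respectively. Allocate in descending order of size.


163 hosts -> /24 (254 usable): 192.168.20.0/24
147 hosts -> /24 (254 usable): 192.168.21.0/24
130 hosts -> /24 (254 usable): 192.168.22.0/24
124 hosts -> /25 (126 usable): 192.168.23.0/25
Allocation: 192.168.20.0/24 (163 hosts, 254 usable); 192.168.21.0/24 (147 hosts, 254 usable); 192.168.22.0/24 (130 hosts, 254 usable); 192.168.23.0/25 (124 hosts, 126 usable)


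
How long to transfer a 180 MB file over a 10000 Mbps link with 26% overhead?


Effective throughput = 10000 * (1 - 26/100) = 7400 Mbps
File size in Mb = 180 * 8 = 1440 Mb
Time = 1440 / 7400
Time = 0.1946 seconds


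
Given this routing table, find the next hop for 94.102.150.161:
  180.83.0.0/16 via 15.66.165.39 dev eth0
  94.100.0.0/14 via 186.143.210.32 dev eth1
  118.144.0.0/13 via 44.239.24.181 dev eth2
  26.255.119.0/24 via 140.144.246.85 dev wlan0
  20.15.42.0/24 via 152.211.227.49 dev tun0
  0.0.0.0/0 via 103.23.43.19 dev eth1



Longest prefix match for 94.102.150.161:
  /16 180.83.0.0: no
  /14 94.100.0.0: MATCH
  /13 118.144.0.0: no
  /24 26.255.119.0: no
  /24 20.15.42.0: no
  /0 0.0.0.0: MATCH
Selected: next-hop 186.143.210.32 via eth1 (matched /14)


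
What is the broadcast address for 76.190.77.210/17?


Network: 76.190.0.0/17
Host bits = 15
Set all host bits to 1:
Broadcast: 76.190.127.255


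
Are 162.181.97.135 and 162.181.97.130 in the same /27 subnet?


Mask: 255.255.255.224
162.181.97.135 AND mask = 162.181.97.128
162.181.97.130 AND mask = 162.181.97.128
Yes, same subnet (162.181.97.128)


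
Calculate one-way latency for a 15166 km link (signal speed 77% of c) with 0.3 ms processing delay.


Speed = 0.77 * 3e5 km/s = 231000 km/s
Propagation delay = 15166 / 231000 = 0.0657 s = 65.6537 ms
Processing delay = 0.3 ms
Total one-way latency = 65.9537 ms


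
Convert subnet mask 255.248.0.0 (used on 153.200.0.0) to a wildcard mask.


Subnet mask: 255.248.0.0
Wildcard = 255.255.255.255 - subnet mask
255 - 255 = 0
255 - 248 = 7
255 - 0 = 255
255 - 0 = 255
Wildcard: 0.7.255.255


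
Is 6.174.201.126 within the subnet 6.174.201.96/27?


Subnet network: 6.174.201.96
Test IP AND mask: 6.174.201.96
Yes, 6.174.201.126 is in 6.174.201.96/27


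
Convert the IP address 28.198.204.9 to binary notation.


28 = 00011100
198 = 11000110
204 = 11001100
9 = 00001001
Binary: 00011100.11000110.11001100.00001001


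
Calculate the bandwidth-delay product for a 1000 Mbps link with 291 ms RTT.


BDP = bandwidth * RTT
= 1000 Mbps * 291 ms
= 1000 * 1e6 * 291 / 1000 bits
= 291000000 bits
= 36375000 bytes
= 35522.4609 KB
BDP = 291000000 bits (36375000 bytes)


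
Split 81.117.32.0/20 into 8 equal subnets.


New prefix = 20 + 3 = 23
Each subnet has 512 addresses
  81.117.32.0/23
  81.117.34.0/23
  81.117.36.0/23
  81.117.38.0/23
  81.117.40.0/23
  81.117.42.0/23
  81.117.44.0/23
  81.117.46.0/23
Subnets: 81.117.32.0/23, 81.117.34.0/23, 81.117.36.0/23, 81.117.38.0/23, 81.117.40.0/23, 81.117.42.0/23, 81.117.44.0/23, 81.117.46.0/23


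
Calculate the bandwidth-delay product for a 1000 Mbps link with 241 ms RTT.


BDP = bandwidth * RTT
= 1000 Mbps * 241 ms
= 1000 * 1e6 * 241 / 1000 bits
= 241000000 bits
= 30125000 bytes
= 29418.9453 KB
BDP = 241000000 bits (30125000 bytes)


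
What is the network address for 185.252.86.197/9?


IP:   10111001.11111100.01010110.11000101
Mask: 11111111.10000000.00000000.00000000
AND operation:
Net:  10111001.10000000.00000000.00000000
Network: 185.128.0.0/9


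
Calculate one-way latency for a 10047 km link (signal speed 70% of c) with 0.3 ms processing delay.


Speed = 0.7 * 3e5 km/s = 210000 km/s
Propagation delay = 10047 / 210000 = 0.0478 s = 47.8429 ms
Processing delay = 0.3 ms
Total one-way latency = 48.1429 ms


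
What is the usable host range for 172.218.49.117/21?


Network: 172.218.48.0
Broadcast: 172.218.55.255
First usable = network + 1
Last usable = broadcast - 1
Range: 172.218.48.1 to 172.218.55.254


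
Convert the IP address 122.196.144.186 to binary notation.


122 = 01111010
196 = 11000100
144 = 10010000
186 = 10111010
Binary: 01111010.11000100.10010000.10111010


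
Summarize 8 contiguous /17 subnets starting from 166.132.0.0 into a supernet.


Original prefix: /17
Number of subnets: 8 = 2^3
New prefix = 17 - 3 = 14
Supernet: 166.132.0.0/14


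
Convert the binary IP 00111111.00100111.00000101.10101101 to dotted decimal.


00111111 = 63
00100111 = 39
00000101 = 5
10101101 = 173
IP: 63.39.5.173


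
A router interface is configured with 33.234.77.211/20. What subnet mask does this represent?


/20 means 20 network bits, 12 host bits
Binary: 11111111111111111111000000000000
Mask: 255.255.240.0


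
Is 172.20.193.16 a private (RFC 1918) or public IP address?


RFC 1918 private ranges:
  10.0.0.0/8 (10.0.0.0 - 10.255.255.255)
  172.16.0.0/12 (172.16.0.0 - 172.31.255.255)
  192.168.0.0/16 (192.168.0.0 - 192.168.255.255)
Private (in 172.16.0.0/12)


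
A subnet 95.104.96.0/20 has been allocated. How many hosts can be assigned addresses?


Host bits = 32 - 20 = 12
Total addresses = 2^12 = 4096
Usable = total - 2 (network and broadcast)
Usable hosts: 4094


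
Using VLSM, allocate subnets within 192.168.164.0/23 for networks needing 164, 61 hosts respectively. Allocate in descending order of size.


164 hosts -> /24 (254 usable): 192.168.164.0/24
61 hosts -> /26 (62 usable): 192.168.165.0/26
Allocation: 192.168.164.0/24 (164 hosts, 254 usable); 192.168.165.0/26 (61 hosts, 62 usable)


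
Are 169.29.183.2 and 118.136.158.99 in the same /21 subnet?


Mask: 255.255.248.0
169.29.183.2 AND mask = 169.29.176.0
118.136.158.99 AND mask = 118.136.152.0
No, different subnets (169.29.176.0 vs 118.136.152.0)


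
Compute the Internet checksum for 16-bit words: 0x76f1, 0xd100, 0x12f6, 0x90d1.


Sum all words (with carry folding):
+ 0x76f1 = 0x76f1
+ 0xd100 = 0x47f2
+ 0x12f6 = 0x5ae8
+ 0x90d1 = 0xebb9
One's complement: ~0xebb9
Checksum = 0x1446


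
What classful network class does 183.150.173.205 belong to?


First octet: 183
Binary: 10110111
10xxxxxx -> Class B (128-191)
Class B, default mask 255.255.0.0 (/16)


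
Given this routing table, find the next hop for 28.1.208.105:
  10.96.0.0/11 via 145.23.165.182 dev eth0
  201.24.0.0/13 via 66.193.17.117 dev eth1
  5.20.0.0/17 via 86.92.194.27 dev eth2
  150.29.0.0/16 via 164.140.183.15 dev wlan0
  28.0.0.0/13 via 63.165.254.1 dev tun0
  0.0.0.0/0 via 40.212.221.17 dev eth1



Longest prefix match for 28.1.208.105:
  /11 10.96.0.0: no
  /13 201.24.0.0: no
  /17 5.20.0.0: no
  /16 150.29.0.0: no
  /13 28.0.0.0: MATCH
  /0 0.0.0.0: MATCH
Selected: next-hop 63.165.254.1 via tun0 (matched /13)


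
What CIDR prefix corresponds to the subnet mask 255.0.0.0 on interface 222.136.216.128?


Binary: 11111111.00000000.00000000.00000000
Count leading 1s
Prefix: /8


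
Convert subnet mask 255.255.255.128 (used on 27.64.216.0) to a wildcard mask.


Subnet mask: 255.255.255.128
Wildcard = 255.255.255.255 - subnet mask
255 - 255 = 0
255 - 255 = 0
255 - 255 = 0
255 - 128 = 127
Wildcard: 0.0.0.127


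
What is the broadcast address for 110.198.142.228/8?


Network: 110.0.0.0/8
Host bits = 24
Set all host bits to 1:
Broadcast: 110.255.255.255


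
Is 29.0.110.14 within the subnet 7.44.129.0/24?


Subnet network: 7.44.129.0
Test IP AND mask: 29.0.110.0
No, 29.0.110.14 is not in 7.44.129.0/24


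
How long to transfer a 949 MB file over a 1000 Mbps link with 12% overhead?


Effective throughput = 1000 * (1 - 12/100) = 880 Mbps
File size in Mb = 949 * 8 = 7592 Mb
Time = 7592 / 880
Time = 8.6273 seconds


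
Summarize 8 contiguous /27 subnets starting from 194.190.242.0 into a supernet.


Original prefix: /27
Number of subnets: 8 = 2^3
New prefix = 27 - 3 = 24
Supernet: 194.190.242.0/24


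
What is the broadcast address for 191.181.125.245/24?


Network: 191.181.125.0/24
Host bits = 8
Set all host bits to 1:
Broadcast: 191.181.125.255


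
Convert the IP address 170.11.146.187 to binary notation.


170 = 10101010
11 = 00001011
146 = 10010010
187 = 10111011
Binary: 10101010.00001011.10010010.10111011


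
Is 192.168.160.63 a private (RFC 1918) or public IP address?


RFC 1918 private ranges:
  10.0.0.0/8 (10.0.0.0 - 10.255.255.255)
  172.16.0.0/12 (172.16.0.0 - 172.31.255.255)
  192.168.0.0/16 (192.168.0.0 - 192.168.255.255)
Private (in 192.168.0.0/16)


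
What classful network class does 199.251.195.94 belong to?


First octet: 199
Binary: 11000111
110xxxxx -> Class C (192-223)
Class C, default mask 255.255.255.0 (/24)


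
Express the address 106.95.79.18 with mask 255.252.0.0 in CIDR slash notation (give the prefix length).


Binary: 11111111.11111100.00000000.00000000
Count leading 1s
Prefix: /14


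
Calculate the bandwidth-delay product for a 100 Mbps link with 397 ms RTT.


BDP = bandwidth * RTT
= 100 Mbps * 397 ms
= 100 * 1e6 * 397 / 1000 bits
= 39700000 bits
= 4962500 bytes
= 4846.1914 KB
BDP = 39700000 bits (4962500 bytes)


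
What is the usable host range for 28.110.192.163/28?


Network: 28.110.192.160
Broadcast: 28.110.192.175
First usable = network + 1
Last usable = broadcast - 1
Range: 28.110.192.161 to 28.110.192.174


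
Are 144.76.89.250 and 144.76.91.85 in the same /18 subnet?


Mask: 255.255.192.0
144.76.89.250 AND mask = 144.76.64.0
144.76.91.85 AND mask = 144.76.64.0
Yes, same subnet (144.76.64.0)


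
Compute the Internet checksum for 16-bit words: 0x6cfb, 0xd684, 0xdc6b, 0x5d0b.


Sum all words (with carry folding):
+ 0x6cfb = 0x6cfb
+ 0xd684 = 0x4380
+ 0xdc6b = 0x1fec
+ 0x5d0b = 0x7cf7
One's complement: ~0x7cf7
Checksum = 0x8308


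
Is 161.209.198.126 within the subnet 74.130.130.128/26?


Subnet network: 74.130.130.128
Test IP AND mask: 161.209.198.64
No, 161.209.198.126 is not in 74.130.130.128/26


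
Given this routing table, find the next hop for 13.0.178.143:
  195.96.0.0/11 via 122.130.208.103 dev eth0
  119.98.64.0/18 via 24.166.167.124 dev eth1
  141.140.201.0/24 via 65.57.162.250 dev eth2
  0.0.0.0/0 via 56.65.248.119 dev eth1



Longest prefix match for 13.0.178.143:
  /11 195.96.0.0: no
  /18 119.98.64.0: no
  /24 141.140.201.0: no
  /0 0.0.0.0: MATCH
Selected: next-hop 56.65.248.119 via eth1 (matched /0)


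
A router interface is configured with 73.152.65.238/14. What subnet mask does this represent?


/14 means 14 network bits, 18 host bits
Binary: 11111111111111000000000000000000
Mask: 255.252.0.0


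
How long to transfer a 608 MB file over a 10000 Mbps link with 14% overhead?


Effective throughput = 10000 * (1 - 14/100) = 8600 Mbps
File size in Mb = 608 * 8 = 4864 Mb
Time = 4864 / 8600
Time = 0.5656 seconds


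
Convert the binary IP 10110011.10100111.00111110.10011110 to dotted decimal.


10110011 = 179
10100111 = 167
00111110 = 62
10011110 = 158
IP: 179.167.62.158


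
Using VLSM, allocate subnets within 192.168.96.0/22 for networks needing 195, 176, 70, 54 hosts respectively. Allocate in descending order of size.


195 hosts -> /24 (254 usable): 192.168.96.0/24
176 hosts -> /24 (254 usable): 192.168.97.0/24
70 hosts -> /25 (126 usable): 192.168.98.0/25
54 hosts -> /26 (62 usable): 192.168.98.128/26
Allocation: 192.168.96.0/24 (195 hosts, 254 usable); 192.168.97.0/24 (176 hosts, 254 usable); 192.168.98.0/25 (70 hosts, 126 usable); 192.168.98.128/26 (54 hosts, 62 usable)


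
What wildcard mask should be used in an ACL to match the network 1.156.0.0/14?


Subnet mask: 255.252.0.0
Wildcard = 255.255.255.255 - subnet mask
255 - 255 = 0
255 - 252 = 3
255 - 0 = 255
255 - 0 = 255
Wildcard: 0.3.255.255


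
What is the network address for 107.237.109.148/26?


IP:   01101011.11101101.01101101.10010100
Mask: 11111111.11111111.11111111.11000000
AND operation:
Net:  01101011.11101101.01101101.10000000
Network: 107.237.109.128/26


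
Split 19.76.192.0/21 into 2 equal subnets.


New prefix = 21 + 1 = 22
Each subnet has 1024 addresses
  19.76.192.0/22
  19.76.196.0/22
Subnets: 19.76.192.0/22, 19.76.196.0/22


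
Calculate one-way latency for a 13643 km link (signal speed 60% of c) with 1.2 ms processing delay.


Speed = 0.6 * 3e5 km/s = 180000 km/s
Propagation delay = 13643 / 180000 = 0.0758 s = 75.7944 ms
Processing delay = 1.2 ms
Total one-way latency = 76.9944 ms


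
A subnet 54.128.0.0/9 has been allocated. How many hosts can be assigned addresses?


Host bits = 32 - 9 = 23
Total addresses = 2^23 = 8388608
Usable = total - 2 (network and broadcast)
Usable hosts: 8388606


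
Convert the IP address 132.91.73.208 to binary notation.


132 = 10000100
91 = 01011011
73 = 01001001
208 = 11010000
Binary: 10000100.01011011.01001001.11010000


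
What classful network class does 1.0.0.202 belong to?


First octet: 1
Binary: 00000001
0xxxxxxx -> Class A (1-126)
Class A, default mask 255.0.0.0 (/8)


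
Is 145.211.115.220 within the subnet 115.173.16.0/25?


Subnet network: 115.173.16.0
Test IP AND mask: 145.211.115.128
No, 145.211.115.220 is not in 115.173.16.0/25


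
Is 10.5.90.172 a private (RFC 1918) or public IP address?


RFC 1918 private ranges:
  10.0.0.0/8 (10.0.0.0 - 10.255.255.255)
  172.16.0.0/12 (172.16.0.0 - 172.31.255.255)
  192.168.0.0/16 (192.168.0.0 - 192.168.255.255)
Private (in 10.0.0.0/8)


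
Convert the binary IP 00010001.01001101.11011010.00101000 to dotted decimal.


00010001 = 17
01001101 = 77
11011010 = 218
00101000 = 40
IP: 17.77.218.40


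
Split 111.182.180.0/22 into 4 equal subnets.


New prefix = 22 + 2 = 24
Each subnet has 256 addresses
  111.182.180.0/24
  111.182.181.0/24
  111.182.182.0/24
  111.182.183.0/24
Subnets: 111.182.180.0/24, 111.182.181.0/24, 111.182.182.0/24, 111.182.183.0/24


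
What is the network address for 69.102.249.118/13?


IP:   01000101.01100110.11111001.01110110
Mask: 11111111.11111000.00000000.00000000
AND operation:
Net:  01000101.01100000.00000000.00000000
Network: 69.96.0.0/13


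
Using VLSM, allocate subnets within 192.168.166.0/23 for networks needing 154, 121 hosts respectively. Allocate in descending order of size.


154 hosts -> /24 (254 usable): 192.168.166.0/24
121 hosts -> /25 (126 usable): 192.168.167.0/25
Allocation: 192.168.166.0/24 (154 hosts, 254 usable); 192.168.167.0/25 (121 hosts, 126 usable)


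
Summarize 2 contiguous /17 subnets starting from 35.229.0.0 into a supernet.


Original prefix: /17
Number of subnets: 2 = 2^1
New prefix = 17 - 1 = 16
Supernet: 35.229.0.0/16


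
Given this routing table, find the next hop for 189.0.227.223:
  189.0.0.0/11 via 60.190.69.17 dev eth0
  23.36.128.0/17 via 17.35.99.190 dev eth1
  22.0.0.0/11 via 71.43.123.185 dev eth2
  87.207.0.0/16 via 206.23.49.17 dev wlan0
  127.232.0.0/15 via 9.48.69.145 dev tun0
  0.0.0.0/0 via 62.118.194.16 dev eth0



Longest prefix match for 189.0.227.223:
  /11 189.0.0.0: MATCH
  /17 23.36.128.0: no
  /11 22.0.0.0: no
  /16 87.207.0.0: no
  /15 127.232.0.0: no
  /0 0.0.0.0: MATCH
Selected: next-hop 60.190.69.17 via eth0 (matched /11)


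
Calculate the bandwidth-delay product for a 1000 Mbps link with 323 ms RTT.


BDP = bandwidth * RTT
= 1000 Mbps * 323 ms
= 1000 * 1e6 * 323 / 1000 bits
= 323000000 bits
= 40375000 bytes
= 39428.7109 KB
BDP = 323000000 bits (40375000 bytes)


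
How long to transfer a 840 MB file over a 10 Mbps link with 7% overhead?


Effective throughput = 10 * (1 - 7/100) = 9.3 Mbps
File size in Mb = 840 * 8 = 6720 Mb
Time = 6720 / 9.3
Time = 722.5806 seconds


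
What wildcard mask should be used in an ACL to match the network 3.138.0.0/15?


Subnet mask: 255.254.0.0
Wildcard = 255.255.255.255 - subnet mask
255 - 255 = 0
255 - 254 = 1
255 - 0 = 255
255 - 0 = 255
Wildcard: 0.1.255.255


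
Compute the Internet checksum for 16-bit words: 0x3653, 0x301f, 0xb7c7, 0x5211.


Sum all words (with carry folding):
+ 0x3653 = 0x3653
+ 0x301f = 0x6672
+ 0xb7c7 = 0x1e3a
+ 0x5211 = 0x704b
One's complement: ~0x704b
Checksum = 0x8fb4


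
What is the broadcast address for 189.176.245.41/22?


Network: 189.176.244.0/22
Host bits = 10
Set all host bits to 1:
Broadcast: 189.176.247.255


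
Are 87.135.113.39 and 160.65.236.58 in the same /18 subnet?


Mask: 255.255.192.0
87.135.113.39 AND mask = 87.135.64.0
160.65.236.58 AND mask = 160.65.192.0
No, different subnets (87.135.64.0 vs 160.65.192.0)


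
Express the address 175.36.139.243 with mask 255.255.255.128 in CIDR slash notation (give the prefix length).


Binary: 11111111.11111111.11111111.10000000
Count leading 1s
Prefix: /25


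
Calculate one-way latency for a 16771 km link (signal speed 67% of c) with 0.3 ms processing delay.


Speed = 0.67 * 3e5 km/s = 201000 km/s
Propagation delay = 16771 / 201000 = 0.0834 s = 83.4378 ms
Processing delay = 0.3 ms
Total one-way latency = 83.7378 ms


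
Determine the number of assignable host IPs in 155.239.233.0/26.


Host bits = 32 - 26 = 6
Total addresses = 2^6 = 64
Usable = total - 2 (network and broadcast)
Usable hosts: 62


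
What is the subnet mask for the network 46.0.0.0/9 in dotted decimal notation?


/9 means 9 network bits, 23 host bits
Binary: 11111111100000000000000000000000
Mask: 255.128.0.0


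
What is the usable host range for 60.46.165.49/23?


Network: 60.46.164.0
Broadcast: 60.46.165.255
First usable = network + 1
Last usable = broadcast - 1
Range: 60.46.164.1 to 60.46.165.254


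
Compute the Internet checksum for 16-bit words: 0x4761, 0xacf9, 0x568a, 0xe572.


Sum all words (with carry folding):
+ 0x4761 = 0x4761
+ 0xacf9 = 0xf45a
+ 0x568a = 0x4ae5
+ 0xe572 = 0x3058
One's complement: ~0x3058
Checksum = 0xcfa7


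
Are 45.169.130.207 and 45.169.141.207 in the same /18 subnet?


Mask: 255.255.192.0
45.169.130.207 AND mask = 45.169.128.0
45.169.141.207 AND mask = 45.169.128.0
Yes, same subnet (45.169.128.0)


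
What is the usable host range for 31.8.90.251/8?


Network: 31.0.0.0
Broadcast: 31.255.255.255
First usable = network + 1
Last usable = broadcast - 1
Range: 31.0.0.1 to 31.255.255.254


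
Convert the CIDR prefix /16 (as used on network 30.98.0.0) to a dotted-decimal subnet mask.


/16 means 16 network bits, 16 host bits
Binary: 11111111111111110000000000000000
Mask: 255.255.0.0


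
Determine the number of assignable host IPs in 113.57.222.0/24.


Host bits = 32 - 24 = 8
Total addresses = 2^8 = 256
Usable = total - 2 (network and broadcast)
Usable hosts: 254


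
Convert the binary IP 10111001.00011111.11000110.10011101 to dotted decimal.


10111001 = 185
00011111 = 31
11000110 = 198
10011101 = 157
IP: 185.31.198.157


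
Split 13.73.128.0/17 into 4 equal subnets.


New prefix = 17 + 2 = 19
Each subnet has 8192 addresses
  13.73.128.0/19
  13.73.160.0/19
  13.73.192.0/19
  13.73.224.0/19
Subnets: 13.73.128.0/19, 13.73.160.0/19, 13.73.192.0/19, 13.73.224.0/19


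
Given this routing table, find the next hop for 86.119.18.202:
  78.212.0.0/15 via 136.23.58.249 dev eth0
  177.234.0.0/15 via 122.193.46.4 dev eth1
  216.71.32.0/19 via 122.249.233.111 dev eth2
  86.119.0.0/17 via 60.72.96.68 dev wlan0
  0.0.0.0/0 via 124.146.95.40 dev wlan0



Longest prefix match for 86.119.18.202:
  /15 78.212.0.0: no
  /15 177.234.0.0: no
  /19 216.71.32.0: no
  /17 86.119.0.0: MATCH
  /0 0.0.0.0: MATCH
Selected: next-hop 60.72.96.68 via wlan0 (matched /17)


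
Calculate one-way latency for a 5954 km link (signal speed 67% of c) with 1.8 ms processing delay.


Speed = 0.67 * 3e5 km/s = 201000 km/s
Propagation delay = 5954 / 201000 = 0.0296 s = 29.6219 ms
Processing delay = 1.8 ms
Total one-way latency = 31.4219 ms


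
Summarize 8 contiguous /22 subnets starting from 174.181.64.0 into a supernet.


Original prefix: /22
Number of subnets: 8 = 2^3
New prefix = 22 - 3 = 19
Supernet: 174.181.64.0/19


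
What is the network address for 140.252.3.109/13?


IP:   10001100.11111100.00000011.01101101
Mask: 11111111.11111000.00000000.00000000
AND operation:
Net:  10001100.11111000.00000000.00000000
Network: 140.248.0.0/13


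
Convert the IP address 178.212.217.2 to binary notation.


178 = 10110010
212 = 11010100
217 = 11011001
2 = 00000010
Binary: 10110010.11010100.11011001.00000010


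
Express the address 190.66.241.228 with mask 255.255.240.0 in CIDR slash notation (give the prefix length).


Binary: 11111111.11111111.11110000.00000000
Count leading 1s
Prefix: /20


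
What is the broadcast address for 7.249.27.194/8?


Network: 7.0.0.0/8
Host bits = 24
Set all host bits to 1:
Broadcast: 7.255.255.255


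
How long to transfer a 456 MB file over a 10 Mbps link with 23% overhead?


Effective throughput = 10 * (1 - 23/100) = 7.7 Mbps
File size in Mb = 456 * 8 = 3648 Mb
Time = 3648 / 7.7
Time = 473.7662 seconds


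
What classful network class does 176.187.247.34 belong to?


First octet: 176
Binary: 10110000
10xxxxxx -> Class B (128-191)
Class B, default mask 255.255.0.0 (/16)


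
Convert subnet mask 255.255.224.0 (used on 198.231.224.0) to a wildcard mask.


Subnet mask: 255.255.224.0
Wildcard = 255.255.255.255 - subnet mask
255 - 255 = 0
255 - 255 = 0
255 - 224 = 31
255 - 0 = 255
Wildcard: 0.0.31.255


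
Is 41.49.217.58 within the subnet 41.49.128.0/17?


Subnet network: 41.49.128.0
Test IP AND mask: 41.49.128.0
Yes, 41.49.217.58 is in 41.49.128.0/17


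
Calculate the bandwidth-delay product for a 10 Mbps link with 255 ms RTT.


BDP = bandwidth * RTT
= 10 Mbps * 255 ms
= 10 * 1e6 * 255 / 1000 bits
= 2550000 bits
= 318750 bytes
= 311.2793 KB
BDP = 2550000 bits (318750 bytes)


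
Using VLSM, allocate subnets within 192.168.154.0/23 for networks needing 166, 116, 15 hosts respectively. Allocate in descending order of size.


166 hosts -> /24 (254 usable): 192.168.154.0/24
116 hosts -> /25 (126 usable): 192.168.155.0/25
15 hosts -> /27 (30 usable): 192.168.155.128/27
Allocation: 192.168.154.0/24 (166 hosts, 254 usable); 192.168.155.0/25 (116 hosts, 126 usable); 192.168.155.128/27 (15 hosts, 30 usable)


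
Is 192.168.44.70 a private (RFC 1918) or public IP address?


RFC 1918 private ranges:
  10.0.0.0/8 (10.0.0.0 - 10.255.255.255)
  172.16.0.0/12 (172.16.0.0 - 172.31.255.255)
  192.168.0.0/16 (192.168.0.0 - 192.168.255.255)
Private (in 192.168.0.0/16)


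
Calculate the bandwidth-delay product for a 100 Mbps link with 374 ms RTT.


BDP = bandwidth * RTT
= 100 Mbps * 374 ms
= 100 * 1e6 * 374 / 1000 bits
= 37400000 bits
= 4675000 bytes
= 4565.4297 KB
BDP = 37400000 bits (4675000 bytes)


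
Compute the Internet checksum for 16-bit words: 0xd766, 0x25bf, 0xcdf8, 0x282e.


Sum all words (with carry folding):
+ 0xd766 = 0xd766
+ 0x25bf = 0xfd25
+ 0xcdf8 = 0xcb1e
+ 0x282e = 0xf34c
One's complement: ~0xf34c
Checksum = 0x0cb3


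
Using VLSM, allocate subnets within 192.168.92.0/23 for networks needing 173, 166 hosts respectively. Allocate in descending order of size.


173 hosts -> /24 (254 usable): 192.168.92.0/24
166 hosts -> /24 (254 usable): 192.168.93.0/24
Allocation: 192.168.92.0/24 (173 hosts, 254 usable); 192.168.93.0/24 (166 hosts, 254 usable)


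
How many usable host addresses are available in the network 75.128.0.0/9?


Host bits = 32 - 9 = 23
Total addresses = 2^23 = 8388608
Usable = total - 2 (network and broadcast)
Usable hosts: 8388606


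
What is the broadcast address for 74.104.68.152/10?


Network: 74.64.0.0/10
Host bits = 22
Set all host bits to 1:
Broadcast: 74.127.255.255


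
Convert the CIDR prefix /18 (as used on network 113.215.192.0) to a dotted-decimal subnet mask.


/18 means 18 network bits, 14 host bits
Binary: 11111111111111111100000000000000
Mask: 255.255.192.0


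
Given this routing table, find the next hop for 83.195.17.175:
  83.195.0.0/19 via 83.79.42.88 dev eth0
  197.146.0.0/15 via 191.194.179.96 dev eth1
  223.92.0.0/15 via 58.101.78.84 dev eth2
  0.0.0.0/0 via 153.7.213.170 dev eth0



Longest prefix match for 83.195.17.175:
  /19 83.195.0.0: MATCH
  /15 197.146.0.0: no
  /15 223.92.0.0: no
  /0 0.0.0.0: MATCH
Selected: next-hop 83.79.42.88 via eth0 (matched /19)


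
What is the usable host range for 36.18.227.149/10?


Network: 36.0.0.0
Broadcast: 36.63.255.255
First usable = network + 1
Last usable = broadcast - 1
Range: 36.0.0.1 to 36.63.255.254


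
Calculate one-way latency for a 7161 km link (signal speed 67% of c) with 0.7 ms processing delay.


Speed = 0.67 * 3e5 km/s = 201000 km/s
Propagation delay = 7161 / 201000 = 0.0356 s = 35.6269 ms
Processing delay = 0.7 ms
Total one-way latency = 36.3269 ms


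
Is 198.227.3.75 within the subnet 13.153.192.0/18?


Subnet network: 13.153.192.0
Test IP AND mask: 198.227.0.0
No, 198.227.3.75 is not in 13.153.192.0/18


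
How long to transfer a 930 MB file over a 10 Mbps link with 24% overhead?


Effective throughput = 10 * (1 - 24/100) = 7.6 Mbps
File size in Mb = 930 * 8 = 7440 Mb
Time = 7440 / 7.6
Time = 978.9474 seconds


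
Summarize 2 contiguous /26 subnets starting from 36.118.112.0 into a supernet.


Original prefix: /26
Number of subnets: 2 = 2^1
New prefix = 26 - 1 = 25
Supernet: 36.118.112.0/25


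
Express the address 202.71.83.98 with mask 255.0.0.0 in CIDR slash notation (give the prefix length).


Binary: 11111111.00000000.00000000.00000000
Count leading 1s
Prefix: /8


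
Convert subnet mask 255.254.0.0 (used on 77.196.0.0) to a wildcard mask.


Subnet mask: 255.254.0.0
Wildcard = 255.255.255.255 - subnet mask
255 - 255 = 0
255 - 254 = 1
255 - 0 = 255
255 - 0 = 255
Wildcard: 0.1.255.255


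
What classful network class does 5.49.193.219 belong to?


First octet: 5
Binary: 00000101
0xxxxxxx -> Class A (1-126)
Class A, default mask 255.0.0.0 (/8)


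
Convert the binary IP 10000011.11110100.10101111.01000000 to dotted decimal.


10000011 = 131
11110100 = 244
10101111 = 175
01000000 = 64
IP: 131.244.175.64


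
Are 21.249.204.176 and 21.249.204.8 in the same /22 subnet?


Mask: 255.255.252.0
21.249.204.176 AND mask = 21.249.204.0
21.249.204.8 AND mask = 21.249.204.0
Yes, same subnet (21.249.204.0)


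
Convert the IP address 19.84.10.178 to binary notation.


19 = 00010011
84 = 01010100
10 = 00001010
178 = 10110010
Binary: 00010011.01010100.00001010.10110010


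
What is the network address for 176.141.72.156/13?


IP:   10110000.10001101.01001000.10011100
Mask: 11111111.11111000.00000000.00000000
AND operation:
Net:  10110000.10001000.00000000.00000000
Network: 176.136.0.0/13


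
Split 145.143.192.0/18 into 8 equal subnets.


New prefix = 18 + 3 = 21
Each subnet has 2048 addresses
  145.143.192.0/21
  145.143.200.0/21
  145.143.208.0/21
  145.143.216.0/21
  145.143.224.0/21
  145.143.232.0/21
  145.143.240.0/21
  145.143.248.0/21
Subnets: 145.143.192.0/21, 145.143.200.0/21, 145.143.208.0/21, 145.143.216.0/21, 145.143.224.0/21, 145.143.232.0/21, 145.143.240.0/21, 145.143.248.0/21


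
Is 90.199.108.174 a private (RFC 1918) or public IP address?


RFC 1918 private ranges:
  10.0.0.0/8 (10.0.0.0 - 10.255.255.255)
  172.16.0.0/12 (172.16.0.0 - 172.31.255.255)
  192.168.0.0/16 (192.168.0.0 - 192.168.255.255)
Public (not in any RFC 1918 range)


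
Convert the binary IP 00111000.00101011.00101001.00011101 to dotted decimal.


00111000 = 56
00101011 = 43
00101001 = 41
00011101 = 29
IP: 56.43.41.29


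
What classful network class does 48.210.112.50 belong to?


First octet: 48
Binary: 00110000
0xxxxxxx -> Class A (1-126)
Class A, default mask 255.0.0.0 (/8)
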